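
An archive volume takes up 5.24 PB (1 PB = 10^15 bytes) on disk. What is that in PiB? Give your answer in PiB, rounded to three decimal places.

5.24 PB × 1,000,000,000,000,000 bytes/PB = 5,240,000,000,000,000 bytes
1 PiB = 2^50 bytes = 1,125,899,906,842,624 bytes
5,240,000,000,000,000 / 1,125,899,906,842,624 = 4.654 PiB

4.654 PiB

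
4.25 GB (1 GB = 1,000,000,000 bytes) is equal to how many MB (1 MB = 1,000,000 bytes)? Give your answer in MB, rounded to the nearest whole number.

4,250 MB

4.25 GB × 1,000,000,000 bytes/GB = 4,250,000,000 bytes
1 MB = 1,000,000 bytes
4,250,000,000 / 1,000,000 = 4,250 MB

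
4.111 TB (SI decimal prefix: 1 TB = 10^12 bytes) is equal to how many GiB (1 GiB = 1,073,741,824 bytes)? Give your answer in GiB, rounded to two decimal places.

4.111 TB = 4.111 × 10^12 bytes = 4,111,000,000,000 bytes
1 GiB = 1,073,741,824 bytes
4,111,000,000,000 / 1,073,741,824 = 3,828.67 GiB

3,828.67 GiB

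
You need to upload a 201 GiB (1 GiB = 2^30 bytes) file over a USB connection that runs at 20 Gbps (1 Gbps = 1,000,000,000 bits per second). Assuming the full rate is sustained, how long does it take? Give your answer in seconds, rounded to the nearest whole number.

86 seconds

201 GiB = 215,822,106,624 bytes = 1,726,576,852,992 bits
20 Gbps = 20,000,000,000 bits/s
time = 1,726,576,852,992 / 20,000,000,000 = 86 s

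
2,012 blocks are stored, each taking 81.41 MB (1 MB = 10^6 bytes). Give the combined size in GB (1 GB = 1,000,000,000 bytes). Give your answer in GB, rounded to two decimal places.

Total = 2,012 × 81.41 MB = 163796.92 MB
= 163796.92 × 1,000,000 bytes = 163,796,920,000 bytes
1 GB = 1,000,000,000 bytes
163,796,920,000 / 1,000,000,000 = 163.80 GB

163.80 GB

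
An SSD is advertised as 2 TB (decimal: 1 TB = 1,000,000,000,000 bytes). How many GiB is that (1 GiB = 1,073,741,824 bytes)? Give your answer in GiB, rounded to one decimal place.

1,862.6 GiB

2 TB = 2 × 10^12 bytes = 2,000,000,000,000 bytes
1 GiB = 1,073,741,824 bytes
2,000,000,000,000 / 1,073,741,824 = 1,862.6 GiB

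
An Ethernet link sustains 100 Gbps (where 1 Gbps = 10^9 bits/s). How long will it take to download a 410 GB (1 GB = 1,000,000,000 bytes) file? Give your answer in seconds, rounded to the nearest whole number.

410 GB = 410,000,000,000 bytes = 3,280,000,000,000 bits
100 Gbps = 100,000,000,000 bits/s
time = 3,280,000,000,000 / 100,000,000,000 = 33 s

33 seconds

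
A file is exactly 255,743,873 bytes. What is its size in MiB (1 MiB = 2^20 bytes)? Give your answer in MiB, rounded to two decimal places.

243.90 MiB

255,743,873 bytes given.
1 MiB = 1,048,576 bytes
255,743,873 / 1,048,576 = 243.90 MiB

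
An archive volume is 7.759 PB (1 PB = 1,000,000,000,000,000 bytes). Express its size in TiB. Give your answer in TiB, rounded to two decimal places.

7.759 PB × 1,000,000,000,000,000 bytes/PB = 7,759,000,000,000,000 bytes
1 TiB = 1,099,511,627,776 bytes
7,759,000,000,000,000 / 1,099,511,627,776 = 7,056.77 TiB

7,056.77 TiB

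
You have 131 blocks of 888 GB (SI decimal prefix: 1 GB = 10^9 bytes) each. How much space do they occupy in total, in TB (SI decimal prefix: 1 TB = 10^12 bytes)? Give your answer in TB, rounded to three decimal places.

116.328 TB

Total = 131 × 888 GB = 116,328 GB
= 116,328 × 1,000,000,000 bytes = 116,328,000,000,000 bytes
1 TB = 1,000,000,000,000 bytes
116,328,000,000,000 / 1,000,000,000,000 = 116.328 TB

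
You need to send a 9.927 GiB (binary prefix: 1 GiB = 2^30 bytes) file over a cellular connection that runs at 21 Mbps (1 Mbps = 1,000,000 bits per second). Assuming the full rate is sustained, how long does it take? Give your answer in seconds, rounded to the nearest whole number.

4,061 seconds

9.927 GiB = 10,659,035,086.848 bytes = 85,272,280,694.784 bits
21 Mbps = 21,000,000 bits/s
time = 85,272,280,694.784 / 21,000,000 = 4,061 s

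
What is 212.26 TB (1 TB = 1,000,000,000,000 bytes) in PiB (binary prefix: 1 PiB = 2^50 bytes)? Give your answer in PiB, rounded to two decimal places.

212.26 TB = 212.26 × 10^12 bytes = 212,260,000,000,000 bytes
1 PiB = 1,125,899,906,842,624 bytes
212,260,000,000,000 / 1,125,899,906,842,624 = 0.19 PiB

0.19 PiB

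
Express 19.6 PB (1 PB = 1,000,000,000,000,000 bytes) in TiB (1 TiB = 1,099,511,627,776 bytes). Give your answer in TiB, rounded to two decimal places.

19.6 PB = 19.6 × 10^15 bytes = 19,600,000,000,000,000 bytes
1 TiB = 2^40 bytes = 1,099,511,627,776 bytes
19,600,000,000,000,000 / 1,099,511,627,776 = 17,826.10 TiB

17,826.10 TiB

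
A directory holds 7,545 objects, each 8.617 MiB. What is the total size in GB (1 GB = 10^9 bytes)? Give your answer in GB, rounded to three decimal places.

68.173 GB

Total = 7,545 × 8.617 MiB = 65015.265 MiB
= 65015.265 × 1,048,576 bytes = 68,173,446,512.64 bytes
1 GB = 1,000,000,000 bytes
68,173,446,512.64 / 1,000,000,000 = 68.173 GB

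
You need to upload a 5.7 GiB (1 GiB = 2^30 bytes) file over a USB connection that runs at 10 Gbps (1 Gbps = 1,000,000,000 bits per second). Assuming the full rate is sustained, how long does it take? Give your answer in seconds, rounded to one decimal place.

5.7 GiB = 6,120,328,396.8 bytes = 48,962,627,174.4 bits
10 Gbps = 10,000,000,000 bits/s
time = 48,962,627,174.4 / 10,000,000,000 = 4.9 s

4.9 seconds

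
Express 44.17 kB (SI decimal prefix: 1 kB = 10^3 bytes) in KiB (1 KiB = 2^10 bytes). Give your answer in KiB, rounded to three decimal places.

44.17 kB × 1,000 bytes/kB = 44,170 bytes
1 KiB = 1,024 bytes
44,170 / 1,024 = 43.135 KiB

43.135 KiB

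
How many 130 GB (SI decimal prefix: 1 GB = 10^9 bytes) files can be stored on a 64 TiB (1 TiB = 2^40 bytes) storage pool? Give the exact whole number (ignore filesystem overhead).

541

Capacity: 64 TiB = 70,368,744,177,664 bytes
Per item: 130 GB = 130,000,000,000 bytes
⌊70,368,744,177,664 / 130,000,000,000⌋ = 541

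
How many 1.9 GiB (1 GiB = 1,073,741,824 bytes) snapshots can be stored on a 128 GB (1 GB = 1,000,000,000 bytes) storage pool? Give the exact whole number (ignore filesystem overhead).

62

Capacity: 128 GB = 128,000,000,000 bytes
Per item: 1.9 GiB = 2,040,109,465.6 bytes
⌊128,000,000,000 / 2,040,109,465.6⌋ = 62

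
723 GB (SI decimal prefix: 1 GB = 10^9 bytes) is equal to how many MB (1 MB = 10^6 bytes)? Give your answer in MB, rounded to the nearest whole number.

723 GB = 723 × 10^9 bytes = 723,000,000,000 bytes
1 MB = 10^6 bytes = 1,000,000 bytes
723,000,000,000 / 1,000,000 = 723,000 MB

723,000 MB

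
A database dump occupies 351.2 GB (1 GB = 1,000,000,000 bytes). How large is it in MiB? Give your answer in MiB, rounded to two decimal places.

334,930.42 MiB

351.2 GB = 351.2 × 10^9 bytes = 351,200,000,000 bytes
1 MiB = 2^20 bytes = 1,048,576 bytes
351,200,000,000 / 1,048,576 = 334,930.42 MiB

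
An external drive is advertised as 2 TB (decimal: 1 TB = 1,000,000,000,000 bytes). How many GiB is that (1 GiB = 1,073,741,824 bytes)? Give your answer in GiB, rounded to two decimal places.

1,862.65 GiB

2 TB = 2 × 10^12 bytes = 2,000,000,000,000 bytes
1 GiB = 2^30 bytes = 1,073,741,824 bytes
2,000,000,000,000 / 1,073,741,824 = 1,862.65 GiB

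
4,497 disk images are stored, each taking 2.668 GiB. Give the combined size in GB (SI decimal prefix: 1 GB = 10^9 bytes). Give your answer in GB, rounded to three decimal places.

12,882.750 GB

Total = 4,497 × 2.668 GiB = 11997.996 GiB
= 11997.996 × 1,073,741,824 bytes = 12,882,750,109,384.704 bytes
1 GB = 1,000,000,000 bytes
12,882,750,109,384.704 / 1,000,000,000 = 12,882.750 GB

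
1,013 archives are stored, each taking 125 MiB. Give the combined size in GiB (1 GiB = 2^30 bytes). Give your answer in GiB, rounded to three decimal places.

123.657 GiB

Total = 1,013 × 125 MiB = 126,625 MiB
= 126,625 × 1,048,576 bytes = 132,775,936,000 bytes
1 GiB = 1,073,741,824 bytes
132,775,936,000 / 1,073,741,824 = 123.657 GiB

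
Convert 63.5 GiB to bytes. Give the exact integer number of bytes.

63.5 × 1,073,741,824 = 68,182,605,824 bytes

68,182,605,824 bytes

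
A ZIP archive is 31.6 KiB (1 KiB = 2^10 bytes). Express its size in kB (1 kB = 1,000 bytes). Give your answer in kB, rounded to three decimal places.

32.358 kB

31.6 KiB = 31.6 × 2^10 bytes = 32,358.4 bytes
1 kB = 1,000 bytes
32,358.4 / 1,000 = 32.358 kB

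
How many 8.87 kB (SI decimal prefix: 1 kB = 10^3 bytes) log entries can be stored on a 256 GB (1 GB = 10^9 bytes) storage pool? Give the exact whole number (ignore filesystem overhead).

28,861,330

Capacity: 256 GB = 256,000,000,000 bytes
Per item: 8.87 kB = 8,870 bytes
⌊256,000,000,000 / 8,870⌋ = 28,861,330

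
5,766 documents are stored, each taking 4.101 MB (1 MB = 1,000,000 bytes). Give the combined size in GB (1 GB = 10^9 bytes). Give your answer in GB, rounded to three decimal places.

Total = 5,766 × 4.101 MB = 23646.366 MB
= 23646.366 × 1,000,000 bytes = 23,646,366,000 bytes
1 GB = 1,000,000,000 bytes
23,646,366,000 / 1,000,000,000 = 23.646 GB

23.646 GB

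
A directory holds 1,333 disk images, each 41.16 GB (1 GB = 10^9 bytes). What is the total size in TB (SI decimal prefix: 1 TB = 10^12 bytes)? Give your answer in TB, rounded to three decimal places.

54.866 TB

Total = 1,333 × 41.16 GB = 54866.28 GB
= 54866.28 × 1,000,000,000 bytes = 54,866,280,000,000 bytes
1 TB = 1,000,000,000,000 bytes
54,866,280,000,000 / 1,000,000,000,000 = 54.866 TB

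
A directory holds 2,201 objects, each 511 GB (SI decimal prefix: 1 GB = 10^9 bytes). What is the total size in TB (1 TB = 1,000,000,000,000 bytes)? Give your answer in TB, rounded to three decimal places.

1,124.711 TB

Total = 2,201 × 511 GB = 1,124,711 GB
= 1,124,711 × 1,000,000,000 bytes = 1,124,711,000,000,000 bytes
1 TB = 1,000,000,000,000 bytes
1,124,711,000,000,000 / 1,000,000,000,000 = 1,124.711 TB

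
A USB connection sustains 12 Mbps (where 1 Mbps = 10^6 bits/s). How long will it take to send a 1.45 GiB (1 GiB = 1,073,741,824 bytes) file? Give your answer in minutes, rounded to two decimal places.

1.45 GiB = 1,556,925,644.8 bytes = 12,455,405,158.4 bits
12 Mbps = 12,000,000 bits/s
time = 12,455,405,158.4 / 12,000,000 = 1,037.950 s
1,037.950 s / 60 = 17.30 minutes

17.30 minutes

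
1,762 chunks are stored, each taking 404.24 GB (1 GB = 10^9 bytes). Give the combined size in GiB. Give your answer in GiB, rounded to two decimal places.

663,353.95 GiB

Total = 1,762 × 404.24 GB = 712270.88 GB
= 712270.88 × 1,000,000,000 bytes = 712,270,880,000,000 bytes
1 GiB = 1,073,741,824 bytes
712,270,880,000,000 / 1,073,741,824 = 663,353.95 GiB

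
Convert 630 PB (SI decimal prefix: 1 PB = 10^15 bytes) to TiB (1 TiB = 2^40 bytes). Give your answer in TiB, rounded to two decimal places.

630 PB = 630 × 10^15 bytes = 630,000,000,000,000,000 bytes
1 TiB = 1,099,511,627,776 bytes
630,000,000,000,000,000 / 1,099,511,627,776 = 572,981.66 TiB

572,981.66 TiB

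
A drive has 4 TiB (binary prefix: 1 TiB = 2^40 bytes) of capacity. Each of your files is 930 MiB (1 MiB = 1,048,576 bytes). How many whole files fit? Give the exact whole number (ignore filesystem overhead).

4,510

Capacity: 4 TiB = 4,398,046,511,104 bytes
Per item: 930 MiB = 975,175,680 bytes
⌊4,398,046,511,104 / 975,175,680⌋ = 4,510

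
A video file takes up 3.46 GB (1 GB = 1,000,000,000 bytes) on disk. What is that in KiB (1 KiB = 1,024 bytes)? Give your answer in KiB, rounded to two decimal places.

3.46 GB × 1,000,000,000 bytes/GB = 3,460,000,000 bytes
1 KiB = 2^10 bytes = 1,024 bytes
3,460,000,000 / 1,024 = 3,378,906.25 KiB

3,378,906.25 KiB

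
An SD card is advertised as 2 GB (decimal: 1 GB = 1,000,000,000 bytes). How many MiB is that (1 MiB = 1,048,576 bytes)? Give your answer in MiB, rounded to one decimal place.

1,907.3 MiB

2 GB × 1,000,000,000 bytes/GB = 2,000,000,000 bytes
1 MiB = 2^20 bytes = 1,048,576 bytes
2,000,000,000 / 1,048,576 = 1,907.3 MiB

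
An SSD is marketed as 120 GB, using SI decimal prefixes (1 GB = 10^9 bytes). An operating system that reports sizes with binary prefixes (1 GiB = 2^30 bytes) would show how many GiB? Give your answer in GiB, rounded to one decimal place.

120 GB × 1,000,000,000 bytes/GB = 120,000,000,000 bytes
1 GiB = 1,073,741,824 bytes
120,000,000,000 / 1,073,741,824 = 111.8 GiB

111.8 GiB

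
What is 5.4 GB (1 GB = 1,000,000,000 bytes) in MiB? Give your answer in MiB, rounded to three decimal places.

5.4 GB = 5.4 × 10^9 bytes = 5,400,000,000 bytes
1 MiB = 2^20 bytes = 1,048,576 bytes
5,400,000,000 / 1,048,576 = 5,149.841 MiB

5,149.841 MiB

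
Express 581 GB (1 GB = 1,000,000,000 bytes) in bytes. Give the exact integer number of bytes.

581 × 1,000,000,000 = 581,000,000,000 bytes

581,000,000,000 bytes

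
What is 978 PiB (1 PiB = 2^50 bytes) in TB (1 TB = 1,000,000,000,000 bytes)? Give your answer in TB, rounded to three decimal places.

978 PiB × 1,125,899,906,842,624 bytes/PiB = 1,101,130,108,892,086,272 bytes
1 TB = 1,000,000,000,000 bytes
1,101,130,108,892,086,272 / 1,000,000,000,000 = 1,101,130.109 TB

1,101,130.109 TB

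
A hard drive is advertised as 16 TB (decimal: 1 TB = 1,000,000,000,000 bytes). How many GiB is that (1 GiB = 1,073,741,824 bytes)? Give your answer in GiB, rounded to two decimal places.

16 TB = 16 × 10^12 bytes = 16,000,000,000,000 bytes
1 GiB = 1,073,741,824 bytes
16,000,000,000,000 / 1,073,741,824 = 14,901.16 GiB

14,901.16 GiB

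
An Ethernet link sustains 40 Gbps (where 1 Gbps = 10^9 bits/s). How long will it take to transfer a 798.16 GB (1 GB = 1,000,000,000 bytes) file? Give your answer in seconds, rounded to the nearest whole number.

798.16 GB = 798,160,000,000 bytes = 6,385,280,000,000 bits
40 Gbps = 40,000,000,000 bits/s
time = 6,385,280,000,000 / 40,000,000,000 = 160 s

160 seconds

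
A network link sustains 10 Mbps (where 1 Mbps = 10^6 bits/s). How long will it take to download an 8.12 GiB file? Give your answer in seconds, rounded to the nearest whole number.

8.12 GiB = 8,718,783,610.88 bytes = 69,750,268,887.04 bits
10 Mbps = 10,000,000 bits/s
time = 69,750,268,887.04 / 10,000,000 = 6,975 s

6,975 seconds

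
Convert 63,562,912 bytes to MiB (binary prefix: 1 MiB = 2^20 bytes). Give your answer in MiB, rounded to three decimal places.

63,562,912 bytes given.
1 MiB = 1,048,576 bytes
63,562,912 / 1,048,576 = 60.618 MiB

60.618 MiB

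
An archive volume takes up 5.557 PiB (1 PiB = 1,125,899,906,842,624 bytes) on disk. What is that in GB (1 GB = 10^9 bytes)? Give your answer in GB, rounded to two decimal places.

6,256,625.78 GB

5.557 PiB × 1,125,899,906,842,624 bytes/PiB = 6,256,625,782,324,461.568 bytes
1 GB = 10^9 bytes = 1,000,000,000 bytes
6,256,625,782,324,461.568 / 1,000,000,000 = 6,256,625.78 GB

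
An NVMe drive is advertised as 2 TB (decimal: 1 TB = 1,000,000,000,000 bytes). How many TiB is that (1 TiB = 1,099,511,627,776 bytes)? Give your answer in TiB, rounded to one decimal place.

2 TB × 1,000,000,000,000 bytes/TB = 2,000,000,000,000 bytes
1 TiB = 1,099,511,627,776 bytes
2,000,000,000,000 / 1,099,511,627,776 = 1.8 TiB

1.8 TiB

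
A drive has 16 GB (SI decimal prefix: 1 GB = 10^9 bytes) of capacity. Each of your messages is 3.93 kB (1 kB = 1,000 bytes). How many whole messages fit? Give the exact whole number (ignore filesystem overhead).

4,071,246

Capacity: 16 GB = 16,000,000,000 bytes
Per item: 3.93 kB = 3,930 bytes
⌊16,000,000,000 / 3,930⌋ = 4,071,246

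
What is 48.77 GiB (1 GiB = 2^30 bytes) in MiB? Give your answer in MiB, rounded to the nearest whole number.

48.77 GiB = 48.77 × 2^30 bytes = 52,366,388,756.48 bytes
1 MiB = 1,048,576 bytes
52,366,388,756.48 / 1,048,576 = 49,940 MiB

49,940 MiB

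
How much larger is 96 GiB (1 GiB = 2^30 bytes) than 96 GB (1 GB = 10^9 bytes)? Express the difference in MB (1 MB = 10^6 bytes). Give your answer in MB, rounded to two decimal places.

7,079.22 MB

96 GiB = 96 × 1,073,741,824 = 103,079,215,104 bytes
96 GB = 96 × 1,000,000,000 = 96,000,000,000 bytes
difference = 7,079,215,104 bytes
7,079,215,104 / 1,000,000 = 7,079.22 MB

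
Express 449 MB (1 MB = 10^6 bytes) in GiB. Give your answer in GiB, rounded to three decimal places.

0.418 GiB

449 MB × 1,000,000 bytes/MB = 449,000,000 bytes
1 GiB = 2^30 bytes = 1,073,741,824 bytes
449,000,000 / 1,073,741,824 = 0.418 GiB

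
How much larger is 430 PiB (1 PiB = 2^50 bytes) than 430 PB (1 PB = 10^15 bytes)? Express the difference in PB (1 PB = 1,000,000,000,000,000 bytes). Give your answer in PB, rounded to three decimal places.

54.137 PB

430 PiB = 430 × 1,125,899,906,842,624 = 484,136,959,942,328,320 bytes
430 PB = 430 × 1,000,000,000,000,000 = 430,000,000,000,000,000 bytes
difference = 54,136,959,942,328,320 bytes
54,136,959,942,328,320 / 1,000,000,000,000,000 = 54.137 PB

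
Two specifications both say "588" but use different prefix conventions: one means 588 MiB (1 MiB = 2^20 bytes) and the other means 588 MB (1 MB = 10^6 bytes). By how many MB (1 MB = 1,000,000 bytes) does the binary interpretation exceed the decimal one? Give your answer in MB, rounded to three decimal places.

588 MiB = 588 × 1,048,576 = 616,562,688 bytes
588 MB = 588 × 1,000,000 = 588,000,000 bytes
difference = 28,562,688 bytes
28,562,688 / 1,000,000 = 28.563 MB

28.563 MB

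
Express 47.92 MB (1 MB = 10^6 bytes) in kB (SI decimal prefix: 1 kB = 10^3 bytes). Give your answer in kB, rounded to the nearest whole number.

47.92 MB = 47.92 × 10^6 bytes = 47,920,000 bytes
1 kB = 10^3 bytes = 1,000 bytes
47,920,000 / 1,000 = 47,920 kB

47,920 kB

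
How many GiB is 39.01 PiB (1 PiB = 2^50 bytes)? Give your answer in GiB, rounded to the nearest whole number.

40,904,950 GiB

39.01 PiB = 39.01 × 2^50 bytes = 43,921,355,365,930,762.24 bytes
1 GiB = 2^30 bytes = 1,073,741,824 bytes
43,921,355,365,930,762.24 / 1,073,741,824 = 40,904,950 GiB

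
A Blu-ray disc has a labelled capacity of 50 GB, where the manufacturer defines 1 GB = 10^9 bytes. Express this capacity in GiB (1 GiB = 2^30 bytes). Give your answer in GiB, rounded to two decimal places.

46.57 GiB

50 GB = 50 × 10^9 bytes = 50,000,000,000 bytes
1 GiB = 2^30 bytes = 1,073,741,824 bytes
50,000,000,000 / 1,073,741,824 = 46.57 GiB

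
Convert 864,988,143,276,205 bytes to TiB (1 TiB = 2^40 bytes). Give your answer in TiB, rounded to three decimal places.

864,988,143,276,205 bytes given.
1 TiB = 1,099,511,627,776 bytes
864,988,143,276,205 / 1,099,511,627,776 = 786.702 TiB

786.702 TiB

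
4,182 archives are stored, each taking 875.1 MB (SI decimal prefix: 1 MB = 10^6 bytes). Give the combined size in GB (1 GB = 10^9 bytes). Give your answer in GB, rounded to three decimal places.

Total = 4,182 × 875.1 MB = 3659668.2 MB
= 3659668.2 × 1,000,000 bytes = 3,659,668,200,000 bytes
1 GB = 1,000,000,000 bytes
3,659,668,200,000 / 1,000,000,000 = 3,659.668 GB

3,659.668 GB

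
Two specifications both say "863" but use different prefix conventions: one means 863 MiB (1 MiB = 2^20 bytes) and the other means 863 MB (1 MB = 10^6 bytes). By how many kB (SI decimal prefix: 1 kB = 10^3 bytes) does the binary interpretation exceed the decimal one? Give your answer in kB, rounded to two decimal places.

863 MiB = 863 × 1,048,576 = 904,921,088 bytes
863 MB = 863 × 1,000,000 = 863,000,000 bytes
difference = 41,921,088 bytes
41,921,088 / 1,000 = 41,921.09 kB

41,921.09 kB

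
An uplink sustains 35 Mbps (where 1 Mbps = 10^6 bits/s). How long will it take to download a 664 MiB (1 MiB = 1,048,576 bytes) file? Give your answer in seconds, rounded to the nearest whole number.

664 MiB = 696,254,464 bytes = 5,570,035,712 bits
35 Mbps = 35,000,000 bits/s
time = 5,570,035,712 / 35,000,000 = 159 s

159 seconds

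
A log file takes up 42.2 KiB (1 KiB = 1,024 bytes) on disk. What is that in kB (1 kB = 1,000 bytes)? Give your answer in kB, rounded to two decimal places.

42.2 KiB = 42.2 × 2^10 bytes = 43,212.8 bytes
1 kB = 10^3 bytes = 1,000 bytes
43,212.8 / 1,000 = 43.21 kB

43.21 kB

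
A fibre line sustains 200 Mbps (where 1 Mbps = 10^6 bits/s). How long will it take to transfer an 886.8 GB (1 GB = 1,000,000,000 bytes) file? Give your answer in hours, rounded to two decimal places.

9.85 hours

886.8 GB = 886,800,000,000 bytes = 7,094,400,000,000 bits
200 Mbps = 200,000,000 bits/s
time = 7,094,400,000,000 / 200,000,000 = 35,472.0000 s
35,472.0000 s / 3600 = 9.85 hours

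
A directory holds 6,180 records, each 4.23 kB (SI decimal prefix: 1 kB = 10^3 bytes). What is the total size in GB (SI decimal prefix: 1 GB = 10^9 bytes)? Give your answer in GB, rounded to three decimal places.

Total = 6,180 × 4.23 kB = 26141.4 kB
= 26141.4 × 1,000 bytes = 26,141,400 bytes
1 GB = 1,000,000,000 bytes
26,141,400 / 1,000,000,000 = 0.026 GB

0.026 GB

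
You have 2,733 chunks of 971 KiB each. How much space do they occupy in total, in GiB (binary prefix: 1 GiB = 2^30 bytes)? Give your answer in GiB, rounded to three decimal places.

2.531 GiB

Total = 2,733 × 971 KiB = 2,653,743 KiB
= 2,653,743 × 1,024 bytes = 2,717,432,832 bytes
1 GiB = 1,073,741,824 bytes
2,717,432,832 / 1,073,741,824 = 2.531 GiB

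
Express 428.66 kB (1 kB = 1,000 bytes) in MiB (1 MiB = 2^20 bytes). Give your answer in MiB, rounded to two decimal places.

428.66 kB = 428.66 × 10^3 bytes = 428,660 bytes
1 MiB = 1,048,576 bytes
428,660 / 1,048,576 = 0.41 MiB

0.41 MiB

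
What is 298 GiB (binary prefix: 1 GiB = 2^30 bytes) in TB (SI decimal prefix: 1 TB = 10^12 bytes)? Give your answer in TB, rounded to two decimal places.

298 GiB = 298 × 2^30 bytes = 319,975,063,552 bytes
1 TB = 1,000,000,000,000 bytes
319,975,063,552 / 1,000,000,000,000 = 0.32 TB

0.32 TB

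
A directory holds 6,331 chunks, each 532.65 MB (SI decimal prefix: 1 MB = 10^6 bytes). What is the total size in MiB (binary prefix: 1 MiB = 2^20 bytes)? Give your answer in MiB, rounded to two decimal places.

3,215,987.35 MiB

Total = 6,331 × 532.65 MB = 3372207.15 MB
= 3372207.15 × 1,000,000 bytes = 3,372,207,150,000 bytes
1 MiB = 1,048,576 bytes
3,372,207,150,000 / 1,048,576 = 3,215,987.35 MiB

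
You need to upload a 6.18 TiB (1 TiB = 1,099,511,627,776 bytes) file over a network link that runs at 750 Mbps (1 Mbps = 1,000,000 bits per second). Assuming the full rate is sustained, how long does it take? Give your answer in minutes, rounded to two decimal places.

1,208.00 minutes

6.18 TiB = 6,794,981,859,655.68 bytes = 54,359,854,877,245.44 bits
750 Mbps = 750,000,000 bits/s
time = 54,359,854,877,245.44 / 750,000,000 = 72,479.807 s
72,479.807 s / 60 = 1,208.00 minutes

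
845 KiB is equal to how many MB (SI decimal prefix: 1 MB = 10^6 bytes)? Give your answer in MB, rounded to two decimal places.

0.87 MB

845 KiB = 845 × 2^10 bytes = 865,280 bytes
1 MB = 10^6 bytes = 1,000,000 bytes
865,280 / 1,000,000 = 0.87 MB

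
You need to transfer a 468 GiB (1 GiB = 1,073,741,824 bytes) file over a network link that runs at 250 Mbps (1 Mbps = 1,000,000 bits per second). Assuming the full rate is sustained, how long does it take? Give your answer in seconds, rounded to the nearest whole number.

468 GiB = 502,511,173,632 bytes = 4,020,089,389,056 bits
250 Mbps = 250,000,000 bits/s
time = 4,020,089,389,056 / 250,000,000 = 16,080 s

16,080 seconds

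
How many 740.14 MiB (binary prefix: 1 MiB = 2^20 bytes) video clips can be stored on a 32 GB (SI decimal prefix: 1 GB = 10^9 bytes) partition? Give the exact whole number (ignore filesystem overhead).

Capacity: 32 GB = 32,000,000,000 bytes
Per item: 740.14 MiB = 776,093,040.64 bytes
⌊32,000,000,000 / 776,093,040.64⌋ = 41

41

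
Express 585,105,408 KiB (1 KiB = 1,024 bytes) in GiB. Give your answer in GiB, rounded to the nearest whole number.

558 GiB

585,105,408 KiB = 585,105,408 × 2^10 bytes = 599,147,937,792 bytes
1 GiB = 2^30 bytes = 1,073,741,824 bytes
599,147,937,792 / 1,073,741,824 = 558 GiB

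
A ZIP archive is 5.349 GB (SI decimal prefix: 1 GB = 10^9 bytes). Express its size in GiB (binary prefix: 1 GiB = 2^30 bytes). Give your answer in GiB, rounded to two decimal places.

5.349 GB = 5.349 × 10^9 bytes = 5,349,000,000 bytes
1 GiB = 1,073,741,824 bytes
5,349,000,000 / 1,073,741,824 = 4.98 GiB

4.98 GiB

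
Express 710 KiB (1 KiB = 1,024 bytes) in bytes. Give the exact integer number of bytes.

710 × 1,024 = 727,040 bytes  (1 KiB = 2^10 bytes)

727,040 bytes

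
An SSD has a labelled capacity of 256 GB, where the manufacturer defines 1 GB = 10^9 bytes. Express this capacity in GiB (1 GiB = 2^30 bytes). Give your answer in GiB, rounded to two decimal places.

256 GB × 1,000,000,000 bytes/GB = 256,000,000,000 bytes
1 GiB = 1,073,741,824 bytes
256,000,000,000 / 1,073,741,824 = 238.42 GiB

238.42 GiB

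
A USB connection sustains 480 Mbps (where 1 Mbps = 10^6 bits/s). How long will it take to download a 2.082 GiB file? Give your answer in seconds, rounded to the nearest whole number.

37 seconds

2.082 GiB = 2,235,530,477.568 bytes = 17,884,243,820.544 bits
480 Mbps = 480,000,000 bits/s
time = 17,884,243,820.544 / 480,000,000 = 37 s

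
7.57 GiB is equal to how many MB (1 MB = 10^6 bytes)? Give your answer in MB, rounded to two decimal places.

8,128.23 MB

7.57 GiB × 1,073,741,824 bytes/GiB = 8,128,225,607.68 bytes
1 MB = 1,000,000 bytes
8,128,225,607.68 / 1,000,000 = 8,128.23 MB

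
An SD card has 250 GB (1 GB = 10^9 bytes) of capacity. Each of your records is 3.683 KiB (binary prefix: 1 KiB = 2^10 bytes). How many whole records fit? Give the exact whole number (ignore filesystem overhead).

Capacity: 250 GB = 250,000,000,000 bytes
Per item: 3.683 KiB = 3,771.392 bytes
⌊250,000,000,000 / 3,771.392⌋ = 66,288,521

66,288,521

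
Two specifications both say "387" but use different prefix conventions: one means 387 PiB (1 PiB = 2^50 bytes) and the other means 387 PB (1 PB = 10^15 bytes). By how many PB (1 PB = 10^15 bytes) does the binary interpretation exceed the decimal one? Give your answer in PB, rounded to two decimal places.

48.72 PB

387 PiB = 387 × 1,125,899,906,842,624 = 435,723,263,948,095,488 bytes
387 PB = 387 × 1,000,000,000,000,000 = 387,000,000,000,000,000 bytes
difference = 48,723,263,948,095,488 bytes
48,723,263,948,095,488 / 1,000,000,000,000,000 = 48.72 PB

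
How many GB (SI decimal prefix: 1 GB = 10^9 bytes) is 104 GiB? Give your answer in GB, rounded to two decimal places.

111.67 GB

104 GiB × 1,073,741,824 bytes/GiB = 111,669,149,696 bytes
1 GB = 10^9 bytes = 1,000,000,000 bytes
111,669,149,696 / 1,000,000,000 = 111.67 GB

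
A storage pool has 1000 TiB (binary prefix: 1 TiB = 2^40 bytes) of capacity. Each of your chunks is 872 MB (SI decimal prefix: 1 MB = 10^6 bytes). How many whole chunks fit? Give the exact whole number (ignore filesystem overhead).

1,260,907

Capacity: 1000 TiB = 1,099,511,627,776,000 bytes
Per item: 872 MB = 872,000,000 bytes
⌊1,099,511,627,776,000 / 872,000,000⌋ = 1,260,907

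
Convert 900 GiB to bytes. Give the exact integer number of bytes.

966,367,641,600 bytes

900 × 1,073,741,824 = 966,367,641,600 bytes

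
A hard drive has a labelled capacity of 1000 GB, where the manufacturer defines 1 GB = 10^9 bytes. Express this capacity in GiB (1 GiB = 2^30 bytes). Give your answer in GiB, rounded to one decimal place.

931.3 GiB

1000 GB = 1000 × 10^9 bytes = 1,000,000,000,000 bytes
1 GiB = 1,073,741,824 bytes
1,000,000,000,000 / 1,073,741,824 = 931.3 GiB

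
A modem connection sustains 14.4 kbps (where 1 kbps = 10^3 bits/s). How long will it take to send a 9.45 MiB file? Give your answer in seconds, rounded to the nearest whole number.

5,505 seconds

9.45 MiB = 9,909,043.2 bytes = 79,272,345.6 bits
14.4 kbps = 14,400 bits/s
time = 79,272,345.6 / 14,400 = 5,505 s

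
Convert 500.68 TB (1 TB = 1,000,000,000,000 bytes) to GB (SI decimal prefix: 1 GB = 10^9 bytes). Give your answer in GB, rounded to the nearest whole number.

500,680 GB

500.68 TB = 500.68 × 10^12 bytes = 500,680,000,000,000 bytes
1 GB = 1,000,000,000 bytes
500,680,000,000,000 / 1,000,000,000 = 500,680 GB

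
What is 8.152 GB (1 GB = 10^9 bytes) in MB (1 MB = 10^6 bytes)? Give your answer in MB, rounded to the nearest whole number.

8.152 GB = 8.152 × 10^9 bytes = 8,152,000,000 bytes
1 MB = 1,000,000 bytes
8,152,000,000 / 1,000,000 = 8,152 MB

8,152 MB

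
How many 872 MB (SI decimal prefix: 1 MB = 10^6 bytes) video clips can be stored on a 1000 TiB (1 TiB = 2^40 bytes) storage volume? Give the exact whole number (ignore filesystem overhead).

Capacity: 1000 TiB = 1,099,511,627,776,000 bytes
Per item: 872 MB = 872,000,000 bytes
⌊1,099,511,627,776,000 / 872,000,000⌋ = 1,260,907

1,260,907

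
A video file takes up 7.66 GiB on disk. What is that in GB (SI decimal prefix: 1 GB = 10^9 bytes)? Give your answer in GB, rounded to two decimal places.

7.66 GiB = 7.66 × 2^30 bytes = 8,224,862,371.84 bytes
1 GB = 1,000,000,000 bytes
8,224,862,371.84 / 1,000,000,000 = 8.22 GB

8.22 GB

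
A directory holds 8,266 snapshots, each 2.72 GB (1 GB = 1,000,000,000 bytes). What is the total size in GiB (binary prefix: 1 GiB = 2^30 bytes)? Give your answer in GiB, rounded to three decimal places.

20,939.410 GiB

Total = 8,266 × 2.72 GB = 22483.52 GB
= 22483.52 × 1,000,000,000 bytes = 22,483,520,000,000 bytes
1 GiB = 1,073,741,824 bytes
22,483,520,000,000 / 1,073,741,824 = 20,939.410 GiB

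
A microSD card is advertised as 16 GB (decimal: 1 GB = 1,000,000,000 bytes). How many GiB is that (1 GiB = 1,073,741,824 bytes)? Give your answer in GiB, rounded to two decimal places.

14.90 GiB

16 GB = 16 × 10^9 bytes = 16,000,000,000 bytes
1 GiB = 1,073,741,824 bytes
16,000,000,000 / 1,073,741,824 = 14.90 GiB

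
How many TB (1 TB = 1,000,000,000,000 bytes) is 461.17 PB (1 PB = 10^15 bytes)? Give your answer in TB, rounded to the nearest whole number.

461,170 TB

461.17 PB = 461.17 × 10^15 bytes = 461,170,000,000,000,000 bytes
1 TB = 1,000,000,000,000 bytes
461,170,000,000,000,000 / 1,000,000,000,000 = 461,170 TB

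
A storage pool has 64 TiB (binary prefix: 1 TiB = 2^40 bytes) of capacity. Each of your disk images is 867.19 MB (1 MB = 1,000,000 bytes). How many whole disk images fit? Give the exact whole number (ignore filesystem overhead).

Capacity: 64 TiB = 70,368,744,177,664 bytes
Per item: 867.19 MB = 867,190,000 bytes
⌊70,368,744,177,664 / 867,190,000⌋ = 81,145

81,145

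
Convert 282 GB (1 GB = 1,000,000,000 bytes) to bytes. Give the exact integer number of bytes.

282 × 1,000,000,000 = 282,000,000,000 bytes  (1 GB = 10^9 bytes)

282,000,000,000 bytes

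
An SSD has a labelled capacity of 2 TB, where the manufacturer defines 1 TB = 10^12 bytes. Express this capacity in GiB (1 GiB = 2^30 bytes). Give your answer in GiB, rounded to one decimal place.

2 TB = 2 × 10^12 bytes = 2,000,000,000,000 bytes
1 GiB = 2^30 bytes = 1,073,741,824 bytes
2,000,000,000,000 / 1,073,741,824 = 1,862.6 GiB

1,862.6 GiB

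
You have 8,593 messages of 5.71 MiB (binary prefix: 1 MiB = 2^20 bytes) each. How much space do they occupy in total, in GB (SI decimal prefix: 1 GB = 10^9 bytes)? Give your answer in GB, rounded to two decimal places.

Total = 8,593 × 5.71 MiB = 49066.03 MiB
= 49066.03 × 1,048,576 bytes = 51,449,461,473.28 bytes
1 GB = 1,000,000,000 bytes
51,449,461,473.28 / 1,000,000,000 = 51.45 GB

51.45 GB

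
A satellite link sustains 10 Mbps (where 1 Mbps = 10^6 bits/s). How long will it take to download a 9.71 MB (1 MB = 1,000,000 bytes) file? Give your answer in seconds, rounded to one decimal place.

7.8 seconds

9.71 MB = 9,710,000 bytes = 77,680,000 bits
10 Mbps = 10,000,000 bits/s
time = 77,680,000 / 10,000,000 = 7.8 s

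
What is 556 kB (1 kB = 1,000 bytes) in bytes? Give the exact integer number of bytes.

556,000 bytes

556 × 1,000 = 556,000 bytes  (1 kB = 10^3 bytes)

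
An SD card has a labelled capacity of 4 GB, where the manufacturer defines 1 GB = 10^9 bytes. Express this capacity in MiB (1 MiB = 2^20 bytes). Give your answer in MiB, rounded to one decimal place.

3,814.7 MiB

4 GB × 1,000,000,000 bytes/GB = 4,000,000,000 bytes
1 MiB = 1,048,576 bytes
4,000,000,000 / 1,048,576 = 3,814.7 MiB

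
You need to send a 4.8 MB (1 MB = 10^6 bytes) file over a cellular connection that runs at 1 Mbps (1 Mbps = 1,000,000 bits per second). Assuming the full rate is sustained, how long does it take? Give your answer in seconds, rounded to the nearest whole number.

4.8 MB = 4,800,000 bytes = 38,400,000 bits
1 Mbps = 1,000,000 bits/s
time = 38,400,000 / 1,000,000 = 38 s

38 seconds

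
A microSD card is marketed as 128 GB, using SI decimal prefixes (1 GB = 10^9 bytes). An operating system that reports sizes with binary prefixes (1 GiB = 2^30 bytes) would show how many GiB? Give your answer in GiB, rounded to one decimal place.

119.2 GiB

128 GB × 1,000,000,000 bytes/GB = 128,000,000,000 bytes
1 GiB = 1,073,741,824 bytes
128,000,000,000 / 1,073,741,824 = 119.2 GiB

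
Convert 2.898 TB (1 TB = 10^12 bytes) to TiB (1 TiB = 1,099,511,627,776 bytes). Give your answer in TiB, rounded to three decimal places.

2.898 TB × 1,000,000,000,000 bytes/TB = 2,898,000,000,000 bytes
1 TiB = 2^40 bytes = 1,099,511,627,776 bytes
2,898,000,000,000 / 1,099,511,627,776 = 2.636 TiB

2.636 TiB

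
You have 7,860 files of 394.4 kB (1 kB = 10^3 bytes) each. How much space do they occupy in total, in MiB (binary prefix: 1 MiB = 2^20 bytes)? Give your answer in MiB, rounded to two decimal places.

Total = 7,860 × 394.4 kB = 3,099,984 kB
= 3,099,984 × 1,000 bytes = 3,099,984,000 bytes
1 MiB = 1,048,576 bytes
3,099,984,000 / 1,048,576 = 2,956.38 MiB

2,956.38 MiB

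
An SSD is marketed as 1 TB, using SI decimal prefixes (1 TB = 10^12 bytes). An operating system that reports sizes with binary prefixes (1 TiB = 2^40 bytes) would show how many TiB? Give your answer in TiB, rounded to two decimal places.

1 TB × 1,000,000,000,000 bytes/TB = 1,000,000,000,000 bytes
1 TiB = 1,099,511,627,776 bytes
1,000,000,000,000 / 1,099,511,627,776 = 0.91 TiB

0.91 TiB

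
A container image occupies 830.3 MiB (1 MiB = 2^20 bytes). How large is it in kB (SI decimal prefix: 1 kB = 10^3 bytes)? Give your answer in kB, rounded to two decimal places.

830.3 MiB × 1,048,576 bytes/MiB = 870,632,652.8 bytes
1 kB = 10^3 bytes = 1,000 bytes
870,632,652.8 / 1,000 = 870,632.65 kB

870,632.65 kB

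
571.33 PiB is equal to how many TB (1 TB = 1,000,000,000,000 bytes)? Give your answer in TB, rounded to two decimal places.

571.33 PiB = 571.33 × 2^50 bytes = 643,260,393,776,396,369.92 bytes
1 TB = 10^12 bytes = 1,000,000,000,000 bytes
643,260,393,776,396,369.92 / 1,000,000,000,000 = 643,260.39 TB

643,260.39 TB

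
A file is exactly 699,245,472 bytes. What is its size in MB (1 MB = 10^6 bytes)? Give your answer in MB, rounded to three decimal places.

699,245,472 bytes given.
1 MB = 10^6 bytes = 1,000,000 bytes
699,245,472 / 1,000,000 = 699.245 MB

699.245 MB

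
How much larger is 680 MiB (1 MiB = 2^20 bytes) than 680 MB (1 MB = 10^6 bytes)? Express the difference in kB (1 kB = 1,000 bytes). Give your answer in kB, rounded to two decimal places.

680 MiB = 680 × 1,048,576 = 713,031,680 bytes
680 MB = 680 × 1,000,000 = 680,000,000 bytes
difference = 33,031,680 bytes
33,031,680 / 1,000 = 33,031.68 kB

33,031.68 kB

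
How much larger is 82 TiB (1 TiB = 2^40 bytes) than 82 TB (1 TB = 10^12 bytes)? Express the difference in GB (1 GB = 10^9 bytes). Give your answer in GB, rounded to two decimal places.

82 TiB = 82 × 1,099,511,627,776 = 90,159,953,477,632 bytes
82 TB = 82 × 1,000,000,000,000 = 82,000,000,000,000 bytes
difference = 8,159,953,477,632 bytes
8,159,953,477,632 / 1,000,000,000 = 8,159.95 GB

8,159.95 GB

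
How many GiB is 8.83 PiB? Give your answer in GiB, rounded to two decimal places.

8.83 PiB = 8.83 × 2^50 bytes = 9,941,696,177,420,369.92 bytes
1 GiB = 1,073,741,824 bytes
9,941,696,177,420,369.92 / 1,073,741,824 = 9,258,926.08 GiB

9,258,926.08 GiB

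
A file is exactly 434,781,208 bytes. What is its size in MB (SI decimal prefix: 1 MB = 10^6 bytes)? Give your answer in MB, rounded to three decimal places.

434.781 MB

434,781,208 bytes given.
1 MB = 1,000,000 bytes
434,781,208 / 1,000,000 = 434.781 MB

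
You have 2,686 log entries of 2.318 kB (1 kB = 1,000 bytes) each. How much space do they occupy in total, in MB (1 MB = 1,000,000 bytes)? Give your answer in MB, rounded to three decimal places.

Total = 2,686 × 2.318 kB = 6226.148 kB
= 6226.148 × 1,000 bytes = 6,226,148 bytes
1 MB = 1,000,000 bytes
6,226,148 / 1,000,000 = 6.226 MB

6.226 MB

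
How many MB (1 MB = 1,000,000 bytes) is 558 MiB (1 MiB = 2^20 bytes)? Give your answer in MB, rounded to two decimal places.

558 MiB × 1,048,576 bytes/MiB = 585,105,408 bytes
1 MB = 1,000,000 bytes
585,105,408 / 1,000,000 = 585.11 MB

585.11 MB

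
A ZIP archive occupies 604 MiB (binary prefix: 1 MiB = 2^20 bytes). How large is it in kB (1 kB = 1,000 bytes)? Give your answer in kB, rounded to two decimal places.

633,339.90 kB

604 MiB × 1,048,576 bytes/MiB = 633,339,904 bytes
1 kB = 10^3 bytes = 1,000 bytes
633,339,904 / 1,000 = 633,339.90 kB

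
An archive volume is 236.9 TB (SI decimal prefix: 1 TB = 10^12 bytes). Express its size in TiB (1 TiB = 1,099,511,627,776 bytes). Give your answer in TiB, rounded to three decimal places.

236.9 TB × 1,000,000,000,000 bytes/TB = 236,900,000,000,000 bytes
1 TiB = 2^40 bytes = 1,099,511,627,776 bytes
236,900,000,000,000 / 1,099,511,627,776 = 215.459 TiB

215.459 TiB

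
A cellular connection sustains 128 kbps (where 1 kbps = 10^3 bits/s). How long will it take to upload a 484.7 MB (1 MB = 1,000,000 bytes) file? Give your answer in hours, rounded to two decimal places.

484.7 MB = 484,700,000 bytes = 3,877,600,000 bits
128 kbps = 128,000 bits/s
time = 3,877,600,000 / 128,000 = 30,293.7500 s
30,293.7500 s / 3600 = 8.41 hours

8.41 hours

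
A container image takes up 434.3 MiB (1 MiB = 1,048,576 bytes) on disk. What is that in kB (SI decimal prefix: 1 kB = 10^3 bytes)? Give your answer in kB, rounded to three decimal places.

434.3 MiB × 1,048,576 bytes/MiB = 455,396,556.8 bytes
1 kB = 10^3 bytes = 1,000 bytes
455,396,556.8 / 1,000 = 455,396.557 kB

455,396.557 kB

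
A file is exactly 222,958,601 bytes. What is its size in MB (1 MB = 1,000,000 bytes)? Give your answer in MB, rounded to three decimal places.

222.959 MB

222,958,601 bytes given.
1 MB = 10^6 bytes = 1,000,000 bytes
222,958,601 / 1,000,000 = 222.959 MB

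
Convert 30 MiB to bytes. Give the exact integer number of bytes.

31,457,280 bytes

30 × 1,048,576 = 31,457,280 bytes  (1 MiB = 2^20 bytes)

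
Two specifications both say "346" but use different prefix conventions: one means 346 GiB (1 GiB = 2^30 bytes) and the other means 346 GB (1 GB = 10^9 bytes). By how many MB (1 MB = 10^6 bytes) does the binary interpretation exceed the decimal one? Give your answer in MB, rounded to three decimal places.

25,514.671 MB

346 GiB = 346 × 1,073,741,824 = 371,514,671,104 bytes
346 GB = 346 × 1,000,000,000 = 346,000,000,000 bytes
difference = 25,514,671,104 bytes
25,514,671,104 / 1,000,000 = 25,514.671 MB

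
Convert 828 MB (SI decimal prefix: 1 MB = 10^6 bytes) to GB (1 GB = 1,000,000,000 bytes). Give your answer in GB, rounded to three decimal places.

0.828 GB

828 MB = 828 × 10^6 bytes = 828,000,000 bytes
1 GB = 1,000,000,000 bytes
828,000,000 / 1,000,000,000 = 0.828 GB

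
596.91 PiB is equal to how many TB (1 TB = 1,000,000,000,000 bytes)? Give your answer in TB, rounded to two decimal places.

672,060.91 TB

596.91 PiB × 1,125,899,906,842,624 bytes/PiB = 672,060,913,393,430,691.84 bytes
1 TB = 1,000,000,000,000 bytes
672,060,913,393,430,691.84 / 1,000,000,000,000 = 672,060.91 TB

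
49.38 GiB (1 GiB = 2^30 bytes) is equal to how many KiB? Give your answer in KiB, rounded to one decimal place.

49.38 GiB × 1,073,741,824 bytes/GiB = 53,021,371,269.12 bytes
1 KiB = 1,024 bytes
53,021,371,269.12 / 1,024 = 51,778,682.9 KiB

51,778,682.9 KiB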